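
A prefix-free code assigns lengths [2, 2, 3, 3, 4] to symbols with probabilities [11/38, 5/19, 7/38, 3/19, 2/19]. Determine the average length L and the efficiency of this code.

Average length L = Σ p_i × l_i = 2.5526 bits
Entropy H = 2.2365 bits
Efficiency η = H/L × 100% = 87.62%


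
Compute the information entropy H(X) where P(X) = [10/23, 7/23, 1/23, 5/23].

H(X) = -Σ p(x) log₂ p(x)
  -10/23 × log₂(10/23) = 0.5224
  -7/23 × log₂(7/23) = 0.5223
  -1/23 × log₂(1/23) = 0.1967
  -5/23 × log₂(5/23) = 0.4786
H(X) = 1.7201 bits


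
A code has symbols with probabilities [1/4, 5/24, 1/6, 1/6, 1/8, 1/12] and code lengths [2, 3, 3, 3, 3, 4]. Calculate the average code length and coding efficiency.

Average length L = Σ p_i × l_i = 2.8333 bits
Entropy H = 2.5069 bits
Efficiency η = H/L × 100% = 88.48%


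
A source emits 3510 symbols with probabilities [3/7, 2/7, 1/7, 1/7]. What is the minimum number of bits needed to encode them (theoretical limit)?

Entropy H = 1.8424 bits/symbol
Minimum bits = H × n = 1.8424 × 3510
= 6466.72 bits


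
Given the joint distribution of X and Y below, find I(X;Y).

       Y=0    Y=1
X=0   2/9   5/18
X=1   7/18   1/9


H(X) = 1.0000, H(Y) = 0.9641, H(X,Y) = 1.8776
I(X;Y) = H(X) + H(Y) - H(X,Y) = 0.0864 bits


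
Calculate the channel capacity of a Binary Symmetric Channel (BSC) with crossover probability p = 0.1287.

For BSC with error probability p:
C = 1 - H(p) where H(p) is binary entropy
H(0.1287) = -0.1287 × log₂(0.1287) - 0.8713 × log₂(0.8713)
H(p) = 0.5539
C = 1 - 0.5539 = 0.4461 bits/use


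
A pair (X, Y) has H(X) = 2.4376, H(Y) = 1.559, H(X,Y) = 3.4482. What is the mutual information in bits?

I(X;Y) = H(X) + H(Y) - H(X,Y)
I(X;Y) = 2.4376 + 1.559 - 3.4482 = 0.5484 bits


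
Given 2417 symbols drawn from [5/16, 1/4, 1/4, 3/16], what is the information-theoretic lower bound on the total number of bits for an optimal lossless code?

Entropy H = 1.9772 bits/symbol
Minimum bits = H × n = 1.9772 × 2417
= 4778.93 bits


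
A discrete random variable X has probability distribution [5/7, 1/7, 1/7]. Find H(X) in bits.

H(X) = -Σ p(x) log₂ p(x)
  -5/7 × log₂(5/7) = 0.3467
  -1/7 × log₂(1/7) = 0.4011
  -1/7 × log₂(1/7) = 0.4011
H(X) = 1.1488 bits


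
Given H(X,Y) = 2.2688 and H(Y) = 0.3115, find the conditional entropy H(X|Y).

Chain rule: H(X,Y) = H(X|Y) + H(Y)
H(X|Y) = H(X,Y) - H(Y) = 2.2688 - 0.3115 = 1.9573 bits


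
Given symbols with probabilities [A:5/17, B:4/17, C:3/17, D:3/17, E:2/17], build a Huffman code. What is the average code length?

Huffman tree construction:
Combine smallest probabilities repeatedly
Resulting codes:
  A: 10 (length 2)
  B: 01 (length 2)
  C: 111 (length 3)
  D: 00 (length 2)
  E: 110 (length 3)
Average length = Σ p(s) × length(s) = 2.2941 bits


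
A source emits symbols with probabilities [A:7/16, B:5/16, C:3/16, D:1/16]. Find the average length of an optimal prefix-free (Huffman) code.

Huffman tree construction:
Combine smallest probabilities repeatedly
Resulting codes:
  A: 0 (length 1)
  B: 11 (length 2)
  C: 101 (length 3)
  D: 100 (length 3)
Average length = Σ p(s) × length(s) = 1.8125 bits


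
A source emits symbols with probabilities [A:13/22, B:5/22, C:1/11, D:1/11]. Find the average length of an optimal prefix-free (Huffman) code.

Huffman tree construction:
Combine smallest probabilities repeatedly
Resulting codes:
  A: 1 (length 1)
  B: 01 (length 2)
  C: 000 (length 3)
  D: 001 (length 3)
Average length = Σ p(s) × length(s) = 1.5909 bits


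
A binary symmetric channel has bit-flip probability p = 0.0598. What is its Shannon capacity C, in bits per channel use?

For BSC with error probability p:
C = 1 - H(p) where H(p) is binary entropy
H(0.0598) = -0.0598 × log₂(0.0598) - 0.9402 × log₂(0.9402)
H(p) = 0.3267
C = 1 - 0.3267 = 0.6733 bits/use


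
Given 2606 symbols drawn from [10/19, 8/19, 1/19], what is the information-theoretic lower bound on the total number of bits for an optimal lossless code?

Entropy H = 1.2364 bits/symbol
Minimum bits = H × n = 1.2364 × 2606
= 3222.02 bits


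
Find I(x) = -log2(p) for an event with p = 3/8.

Information content I(x) = -log₂(p(x))
I = -log₂(3/8) = -log₂(0.3750)
I = 1.4150 bits


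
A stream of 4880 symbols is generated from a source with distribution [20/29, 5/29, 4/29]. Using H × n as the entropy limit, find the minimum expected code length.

Entropy H = 1.2011 bits/symbol
Minimum bits = H × n = 1.2011 × 4880
= 5861.59 bits


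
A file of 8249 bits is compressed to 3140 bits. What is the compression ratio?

Compression ratio = Original / Compressed
= 8249 / 3140 = 2.63:1


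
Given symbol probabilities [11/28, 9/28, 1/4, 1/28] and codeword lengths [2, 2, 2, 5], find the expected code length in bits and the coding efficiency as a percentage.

Average length L = Σ p_i × l_i = 2.1071 bits
Entropy H = 1.7275 bits
Efficiency η = H/L × 100% = 81.99%


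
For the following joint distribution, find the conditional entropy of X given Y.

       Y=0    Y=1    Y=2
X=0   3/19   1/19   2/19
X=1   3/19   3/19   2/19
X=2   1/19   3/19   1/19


H(X|Y) = Σ_y p(y) H(X|Y=y)
  p(Y=0) = 7/19, H(X|Y=0) = 1.4488
  p(Y=1) = 7/19, H(X|Y=1) = 1.4488
  p(Y=2) = 5/19, H(X|Y=2) = 1.5219
H(X|Y) = 0.3684×1.4488 + 0.3684×1.4488 + 0.2632×1.5219 = 1.4681 bits


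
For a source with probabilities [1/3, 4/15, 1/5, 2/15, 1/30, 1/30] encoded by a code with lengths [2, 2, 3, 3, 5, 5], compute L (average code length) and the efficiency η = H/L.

Average length L = Σ p_i × l_i = 2.5333 bits
Entropy H = 2.2159 bits
Efficiency η = H/L × 100% = 87.47%


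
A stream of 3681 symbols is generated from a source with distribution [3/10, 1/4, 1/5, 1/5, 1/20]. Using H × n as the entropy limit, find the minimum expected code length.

Entropy H = 2.1660 bits/symbol
Minimum bits = H × n = 2.1660 × 3681
= 7972.89 bits


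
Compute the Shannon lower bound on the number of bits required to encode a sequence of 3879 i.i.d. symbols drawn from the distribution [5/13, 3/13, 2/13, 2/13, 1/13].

Entropy H = 2.1339 bits/symbol
Minimum bits = H × n = 2.1339 × 3879
= 8277.54 bits


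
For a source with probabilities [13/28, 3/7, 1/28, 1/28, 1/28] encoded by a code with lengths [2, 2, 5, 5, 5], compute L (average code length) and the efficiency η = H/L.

Average length L = Σ p_i × l_i = 2.3214 bits
Entropy H = 1.5529 bits
Efficiency η = H/L × 100% = 66.89%


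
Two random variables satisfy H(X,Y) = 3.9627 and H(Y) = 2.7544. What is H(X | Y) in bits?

Chain rule: H(X,Y) = H(X|Y) + H(Y)
H(X|Y) = H(X,Y) - H(Y) = 3.9627 - 2.7544 = 1.2083 bits


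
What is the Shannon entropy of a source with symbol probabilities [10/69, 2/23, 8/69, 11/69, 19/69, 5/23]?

H(X) = -Σ p(x) log₂ p(x)
  -10/69 × log₂(10/69) = 0.4039
  -2/23 × log₂(2/23) = 0.3064
  -8/69 × log₂(8/69) = 0.3604
  -11/69 × log₂(11/69) = 0.4223
  -19/69 × log₂(19/69) = 0.5123
  -5/23 × log₂(5/23) = 0.4786
H(X) = 2.4839 bits


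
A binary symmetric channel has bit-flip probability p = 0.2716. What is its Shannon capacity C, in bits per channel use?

For BSC with error probability p:
C = 1 - H(p) where H(p) is binary entropy
H(0.2716) = -0.2716 × log₂(0.2716) - 0.7284 × log₂(0.7284)
H(p) = 0.8438
C = 1 - 0.8438 = 0.1562 bits/use


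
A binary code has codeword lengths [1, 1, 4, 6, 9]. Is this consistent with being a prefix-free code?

Kraft inequality: Σ 2^(-l_i) ≤ 1 for prefix-free code
Calculating: 2^(-1) + 2^(-1) + 2^(-4) + 2^(-6) + 2^(-9)
= 0.5 + 0.5 + 0.0625 + 0.015625 + 0.001953125
= 1.0801
Since 1.0801 > 1, prefix-free code does not exist


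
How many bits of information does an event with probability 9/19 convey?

Information content I(x) = -log₂(p(x))
I = -log₂(9/19) = -log₂(0.4737)
I = 1.0780 bits


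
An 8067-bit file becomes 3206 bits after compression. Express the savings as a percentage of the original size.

Space savings = (1 - Compressed/Original) × 100%
= (1 - 3206/8067) × 100%
= 60.26%


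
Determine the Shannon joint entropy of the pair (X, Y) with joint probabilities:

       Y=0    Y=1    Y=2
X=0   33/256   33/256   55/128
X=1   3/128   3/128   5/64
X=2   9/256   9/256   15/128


H(X,Y) = -Σ p(x,y) log₂ p(x,y)
  p(0,0)=33/256: -0.1289 × log₂(0.1289) = 0.3810
  p(0,1)=33/256: -0.1289 × log₂(0.1289) = 0.3810
  p(0,2)=55/128: -0.4297 × log₂(0.4297) = 0.5236
  p(1,0)=3/128: -0.0234 × log₂(0.0234) = 0.1269
  p(1,1)=3/128: -0.0234 × log₂(0.0234) = 0.1269
  p(1,2)=5/64: -0.0781 × log₂(0.0781) = 0.2873
  p(2,0)=9/256: -0.0352 × log₂(0.0352) = 0.1698
  p(2,1)=9/256: -0.0352 × log₂(0.0352) = 0.1698
  p(2,2)=15/128: -0.1172 × log₂(0.1172) = 0.3625
H(X,Y) = 2.5289 bits


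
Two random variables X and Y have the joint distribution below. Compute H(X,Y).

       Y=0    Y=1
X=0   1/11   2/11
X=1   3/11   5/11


H(X,Y) = -Σ p(x,y) log₂ p(x,y)
  p(0,0)=1/11: -0.0909 × log₂(0.0909) = 0.3145
  p(0,1)=2/11: -0.1818 × log₂(0.1818) = 0.4472
  p(1,0)=3/11: -0.2727 × log₂(0.2727) = 0.5112
  p(1,1)=5/11: -0.4545 × log₂(0.4545) = 0.5170
H(X,Y) = 1.7899 bits


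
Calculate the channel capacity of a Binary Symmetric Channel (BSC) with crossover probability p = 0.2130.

For BSC with error probability p:
C = 1 - H(p) where H(p) is binary entropy
H(0.2130) = -0.2130 × log₂(0.2130) - 0.7870 × log₂(0.7870)
H(p) = 0.7472
C = 1 - 0.7472 = 0.2528 bits/use


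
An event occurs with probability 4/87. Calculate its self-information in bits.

Information content I(x) = -log₂(p(x))
I = -log₂(4/87) = -log₂(0.0460)
I = 4.4429 bits


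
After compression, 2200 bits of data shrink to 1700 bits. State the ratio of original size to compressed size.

Compression ratio = Original / Compressed
= 2200 / 1700 = 1.29:1


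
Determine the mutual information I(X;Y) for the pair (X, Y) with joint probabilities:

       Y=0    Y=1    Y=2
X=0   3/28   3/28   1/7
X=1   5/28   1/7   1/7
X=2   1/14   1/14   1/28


H(X) = 1.4883, H(Y) = 1.5831, H(X,Y) = 3.0531
I(X;Y) = H(X) + H(Y) - H(X,Y) = 0.0183 bits


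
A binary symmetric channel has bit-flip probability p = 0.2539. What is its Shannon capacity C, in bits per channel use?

For BSC with error probability p:
C = 1 - H(p) where H(p) is binary entropy
H(0.2539) = -0.2539 × log₂(0.2539) - 0.7461 × log₂(0.7461)
H(p) = 0.8174
C = 1 - 0.8174 = 0.1826 bits/use


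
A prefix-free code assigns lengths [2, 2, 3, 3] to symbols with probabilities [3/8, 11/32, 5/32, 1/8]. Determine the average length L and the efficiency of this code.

Average length L = Σ p_i × l_i = 2.2812 bits
Entropy H = 1.8537 bits
Efficiency η = H/L × 100% = 81.26%


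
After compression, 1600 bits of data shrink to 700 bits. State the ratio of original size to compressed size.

Compression ratio = Original / Compressed
= 1600 / 700 = 2.29:1


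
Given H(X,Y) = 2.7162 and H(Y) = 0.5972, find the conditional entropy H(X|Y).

Chain rule: H(X,Y) = H(X|Y) + H(Y)
H(X|Y) = H(X,Y) - H(Y) = 2.7162 - 0.5972 = 2.119 bits


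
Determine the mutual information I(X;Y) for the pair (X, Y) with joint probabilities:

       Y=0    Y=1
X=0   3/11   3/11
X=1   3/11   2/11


H(X) = 0.9940, H(Y) = 0.9940, H(X,Y) = 1.9808
I(X;Y) = H(X) + H(Y) - H(X,Y) = 0.0072 bits


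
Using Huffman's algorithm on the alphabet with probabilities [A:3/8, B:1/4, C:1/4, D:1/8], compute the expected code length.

Huffman tree construction:
Combine smallest probabilities repeatedly
Resulting codes:
  A: 11 (length 2)
  B: 01 (length 2)
  C: 10 (length 2)
  D: 00 (length 2)
Average length = Σ p(s) × length(s) = 2.0000 bits


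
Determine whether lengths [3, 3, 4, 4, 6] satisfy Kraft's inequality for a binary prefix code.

Kraft inequality: Σ 2^(-l_i) ≤ 1 for prefix-free code
Calculating: 2^(-3) + 2^(-3) + 2^(-4) + 2^(-4) + 2^(-6)
= 0.125 + 0.125 + 0.0625 + 0.0625 + 0.015625
= 0.3906
Since 0.3906 ≤ 1, prefix-free code exists


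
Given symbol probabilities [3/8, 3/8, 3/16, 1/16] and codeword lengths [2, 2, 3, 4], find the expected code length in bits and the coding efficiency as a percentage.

Average length L = Σ p_i × l_i = 2.3125 bits
Entropy H = 1.7641 bits
Efficiency η = H/L × 100% = 76.29%


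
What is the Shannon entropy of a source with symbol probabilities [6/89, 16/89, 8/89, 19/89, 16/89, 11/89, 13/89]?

H(X) = -Σ p(x) log₂ p(x)
  -6/89 × log₂(6/89) = 0.2623
  -16/89 × log₂(16/89) = 0.4451
  -8/89 × log₂(8/89) = 0.3124
  -19/89 × log₂(19/89) = 0.4756
  -16/89 × log₂(16/89) = 0.4451
  -11/89 × log₂(11/89) = 0.3728
  -13/89 × log₂(13/89) = 0.4054
H(X) = 2.7187 bits


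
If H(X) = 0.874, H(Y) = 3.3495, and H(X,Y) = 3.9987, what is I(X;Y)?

I(X;Y) = H(X) + H(Y) - H(X,Y)
I(X;Y) = 0.874 + 3.3495 - 3.9987 = 0.2248 bits


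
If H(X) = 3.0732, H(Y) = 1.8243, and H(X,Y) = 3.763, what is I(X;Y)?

I(X;Y) = H(X) + H(Y) - H(X,Y)
I(X;Y) = 3.0732 + 1.8243 - 3.763 = 1.1345 bits


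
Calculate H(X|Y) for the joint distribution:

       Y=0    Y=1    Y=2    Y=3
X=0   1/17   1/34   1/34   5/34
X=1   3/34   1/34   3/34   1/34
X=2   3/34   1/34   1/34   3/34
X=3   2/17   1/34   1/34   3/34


H(X|Y) = Σ_y p(y) H(X|Y=y)
  p(Y=0) = 6/17, H(X|Y=0) = 1.9591
  p(Y=1) = 2/17, H(X|Y=1) = 2.0000
  p(Y=2) = 3/17, H(X|Y=2) = 1.7925
  p(Y=3) = 6/17, H(X|Y=3) = 1.8250
H(X|Y) = 0.3529×1.9591 + 0.1176×2.0000 + 0.1765×1.7925 + 0.3529×1.8250 = 1.8872 bits


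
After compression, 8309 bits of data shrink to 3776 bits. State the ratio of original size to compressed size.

Compression ratio = Original / Compressed
= 8309 / 3776 = 2.20:1


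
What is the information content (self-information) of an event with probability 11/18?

Information content I(x) = -log₂(p(x))
I = -log₂(11/18) = -log₂(0.6111)
I = 0.7105 bits


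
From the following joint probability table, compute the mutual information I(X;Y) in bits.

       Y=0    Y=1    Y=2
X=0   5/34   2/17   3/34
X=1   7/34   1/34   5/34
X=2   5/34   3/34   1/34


H(X) = 1.5682, H(Y) = 1.4988, H(X,Y) = 2.9701
I(X;Y) = H(X) + H(Y) - H(X,Y) = 0.0969 bits


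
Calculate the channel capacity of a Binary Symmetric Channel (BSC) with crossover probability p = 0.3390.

For BSC with error probability p:
C = 1 - H(p) where H(p) is binary entropy
H(0.3390) = -0.3390 × log₂(0.3390) - 0.6610 × log₂(0.6610)
H(p) = 0.9239
C = 1 - 0.9239 = 0.0761 bits/use


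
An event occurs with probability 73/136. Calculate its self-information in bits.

Information content I(x) = -log₂(p(x))
I = -log₂(73/136) = -log₂(0.5368)
I = 0.8976 bits


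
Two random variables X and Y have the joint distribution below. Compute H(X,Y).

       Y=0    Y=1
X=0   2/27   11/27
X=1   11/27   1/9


H(X,Y) = -Σ p(x,y) log₂ p(x,y)
  p(0,0)=2/27: -0.0741 × log₂(0.0741) = 0.2781
  p(0,1)=11/27: -0.4074 × log₂(0.4074) = 0.5278
  p(1,0)=11/27: -0.4074 × log₂(0.4074) = 0.5278
  p(1,1)=1/9: -0.1111 × log₂(0.1111) = 0.3522
H(X,Y) = 1.6859 bits


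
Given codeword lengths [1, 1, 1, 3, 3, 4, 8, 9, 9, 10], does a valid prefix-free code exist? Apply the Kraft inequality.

Kraft inequality: Σ 2^(-l_i) ≤ 1 for prefix-free code
Calculating: 2^(-1) + 2^(-1) + 2^(-1) + 2^(-3) + 2^(-3) + 2^(-4) + 2^(-8) + 2^(-9) + 2^(-9) + 2^(-10)
= 0.5 + 0.5 + 0.5 + 0.125 + 0.125 + 0.0625 + 0.00390625 + 0.001953125 + 0.001953125 + 0.0009765625
= 1.8213
Since 1.8213 > 1, prefix-free code does not exist


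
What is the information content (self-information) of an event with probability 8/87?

Information content I(x) = -log₂(p(x))
I = -log₂(8/87) = -log₂(0.0920)
I = 3.4429 bits


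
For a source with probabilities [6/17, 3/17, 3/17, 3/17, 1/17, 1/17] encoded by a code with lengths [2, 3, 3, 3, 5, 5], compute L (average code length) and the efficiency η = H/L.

Average length L = Σ p_i × l_i = 2.8824 bits
Entropy H = 2.3360 bits
Efficiency η = H/L × 100% = 81.05%


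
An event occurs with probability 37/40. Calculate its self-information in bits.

Information content I(x) = -log₂(p(x))
I = -log₂(37/40) = -log₂(0.9250)
I = 0.1125 bits


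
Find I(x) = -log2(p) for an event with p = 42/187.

Information content I(x) = -log₂(p(x))
I = -log₂(42/187) = -log₂(0.2246)
I = 2.1546 bits


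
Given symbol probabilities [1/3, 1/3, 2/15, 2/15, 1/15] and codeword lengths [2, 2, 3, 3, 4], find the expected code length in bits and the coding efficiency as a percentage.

Average length L = Σ p_i × l_i = 2.4000 bits
Entropy H = 2.0923 bits
Efficiency η = H/L × 100% = 87.18%


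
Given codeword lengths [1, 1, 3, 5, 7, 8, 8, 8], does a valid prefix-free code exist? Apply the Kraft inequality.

Kraft inequality: Σ 2^(-l_i) ≤ 1 for prefix-free code
Calculating: 2^(-1) + 2^(-1) + 2^(-3) + 2^(-5) + 2^(-7) + 2^(-8) + 2^(-8) + 2^(-8)
= 0.5 + 0.5 + 0.125 + 0.03125 + 0.0078125 + 0.00390625 + 0.00390625 + 0.00390625
= 1.1758
Since 1.1758 > 1, prefix-free code does not exist


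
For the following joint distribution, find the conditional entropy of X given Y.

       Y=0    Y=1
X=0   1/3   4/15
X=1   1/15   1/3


H(X|Y) = Σ_y p(y) H(X|Y=y)
  p(Y=0) = 2/5, H(X|Y=0) = 0.6500
  p(Y=1) = 3/5, H(X|Y=1) = 0.9911
H(X|Y) = 0.4000×0.6500 + 0.6000×0.9911 = 0.8547 bits


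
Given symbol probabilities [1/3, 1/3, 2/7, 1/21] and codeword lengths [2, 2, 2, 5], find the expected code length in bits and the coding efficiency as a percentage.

Average length L = Σ p_i × l_i = 2.1429 bits
Entropy H = 1.7822 bits
Efficiency η = H/L × 100% = 83.17%


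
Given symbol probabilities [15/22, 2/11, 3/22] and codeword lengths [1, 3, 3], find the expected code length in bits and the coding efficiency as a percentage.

Average length L = Σ p_i × l_i = 1.6364 bits
Entropy H = 1.2159 bits
Efficiency η = H/L × 100% = 74.30%


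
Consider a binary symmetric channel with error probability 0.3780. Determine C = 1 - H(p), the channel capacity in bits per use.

For BSC with error probability p:
C = 1 - H(p) where H(p) is binary entropy
H(0.3780) = -0.3780 × log₂(0.3780) - 0.6220 × log₂(0.6220)
H(p) = 0.9566
C = 1 - 0.9566 = 0.0434 bits/use


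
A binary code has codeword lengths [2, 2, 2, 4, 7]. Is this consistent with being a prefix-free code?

Kraft inequality: Σ 2^(-l_i) ≤ 1 for prefix-free code
Calculating: 2^(-2) + 2^(-2) + 2^(-2) + 2^(-4) + 2^(-7)
= 0.25 + 0.25 + 0.25 + 0.0625 + 0.0078125
= 0.8203
Since 0.8203 ≤ 1, prefix-free code exists


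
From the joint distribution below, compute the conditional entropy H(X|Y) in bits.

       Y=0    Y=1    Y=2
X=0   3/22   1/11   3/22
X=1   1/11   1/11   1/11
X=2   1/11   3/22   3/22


H(X|Y) = Σ_y p(y) H(X|Y=y)
  p(Y=0) = 7/22, H(X|Y=0) = 1.5567
  p(Y=1) = 7/22, H(X|Y=1) = 1.5567
  p(Y=2) = 4/11, H(X|Y=2) = 1.5613
H(X|Y) = 0.3182×1.5567 + 0.3182×1.5567 + 0.3636×1.5613 = 1.5583 bits


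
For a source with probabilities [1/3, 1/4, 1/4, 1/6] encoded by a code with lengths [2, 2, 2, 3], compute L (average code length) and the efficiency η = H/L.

Average length L = Σ p_i × l_i = 2.1667 bits
Entropy H = 1.9591 bits
Efficiency η = H/L × 100% = 90.42%


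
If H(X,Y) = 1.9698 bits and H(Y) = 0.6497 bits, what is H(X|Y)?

Chain rule: H(X,Y) = H(X|Y) + H(Y)
H(X|Y) = H(X,Y) - H(Y) = 1.9698 - 0.6497 = 1.3201 bits


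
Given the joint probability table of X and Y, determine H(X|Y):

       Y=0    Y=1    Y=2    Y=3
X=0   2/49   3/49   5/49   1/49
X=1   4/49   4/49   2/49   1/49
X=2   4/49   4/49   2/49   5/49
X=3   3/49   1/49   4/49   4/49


H(X|Y) = Σ_y p(y) H(X|Y=y)
  p(Y=0) = 13/49, H(X|Y=0) = 1.9501
  p(Y=1) = 12/49, H(X|Y=1) = 1.8554
  p(Y=2) = 13/49, H(X|Y=2) = 1.8843
  p(Y=3) = 11/49, H(X|Y=3) = 1.6767
H(X|Y) = 0.2653×1.9501 + 0.2449×1.8554 + 0.2653×1.8843 + 0.2245×1.6767 = 1.8481 bits


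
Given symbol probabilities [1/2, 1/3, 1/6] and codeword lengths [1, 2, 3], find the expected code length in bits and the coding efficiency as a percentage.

Average length L = Σ p_i × l_i = 1.6667 bits
Entropy H = 1.4591 bits
Efficiency η = H/L × 100% = 87.55%


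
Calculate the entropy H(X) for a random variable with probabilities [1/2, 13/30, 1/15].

H(X) = -Σ p(x) log₂ p(x)
  -1/2 × log₂(1/2) = 0.5000
  -13/30 × log₂(13/30) = 0.5228
  -1/15 × log₂(1/15) = 0.2605
H(X) = 1.2833 bits


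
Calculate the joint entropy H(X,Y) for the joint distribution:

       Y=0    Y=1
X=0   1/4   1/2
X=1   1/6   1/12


H(X,Y) = -Σ p(x,y) log₂ p(x,y)
  p(0,0)=1/4: -0.2500 × log₂(0.2500) = 0.5000
  p(0,1)=1/2: -0.5000 × log₂(0.5000) = 0.5000
  p(1,0)=1/6: -0.1667 × log₂(0.1667) = 0.4308
  p(1,1)=1/12: -0.0833 × log₂(0.0833) = 0.2987
H(X,Y) = 1.7296 bits


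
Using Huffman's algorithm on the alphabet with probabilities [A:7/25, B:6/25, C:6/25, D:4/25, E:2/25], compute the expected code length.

Huffman tree construction:
Combine smallest probabilities repeatedly
Resulting codes:
  A: 11 (length 2)
  B: 00 (length 2)
  C: 01 (length 2)
  D: 101 (length 3)
  E: 100 (length 3)
Average length = Σ p(s) × length(s) = 2.2400 bits


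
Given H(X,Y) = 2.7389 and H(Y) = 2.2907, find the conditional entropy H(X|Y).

Chain rule: H(X,Y) = H(X|Y) + H(Y)
H(X|Y) = H(X,Y) - H(Y) = 2.7389 - 2.2907 = 0.4482 bits


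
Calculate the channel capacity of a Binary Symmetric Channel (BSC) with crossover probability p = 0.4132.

For BSC with error probability p:
C = 1 - H(p) where H(p) is binary entropy
H(0.4132) = -0.4132 × log₂(0.4132) - 0.5868 × log₂(0.5868)
H(p) = 0.9782
C = 1 - 0.9782 = 0.0218 bits/use


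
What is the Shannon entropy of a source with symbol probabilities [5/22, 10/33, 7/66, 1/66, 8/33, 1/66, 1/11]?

H(X) = -Σ p(x) log₂ p(x)
  -5/22 × log₂(5/22) = 0.4858
  -10/33 × log₂(10/33) = 0.5220
  -7/66 × log₂(7/66) = 0.3433
  -1/66 × log₂(1/66) = 0.0916
  -8/33 × log₂(8/33) = 0.4956
  -1/66 × log₂(1/66) = 0.0916
  -1/11 × log₂(1/11) = 0.3145
H(X) = 2.3443 bits


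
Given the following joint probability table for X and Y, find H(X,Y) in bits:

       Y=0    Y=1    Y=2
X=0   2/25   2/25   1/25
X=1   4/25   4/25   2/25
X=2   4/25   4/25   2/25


H(X,Y) = -Σ p(x,y) log₂ p(x,y)
  p(0,0)=2/25: -0.0800 × log₂(0.0800) = 0.2915
  p(0,1)=2/25: -0.0800 × log₂(0.0800) = 0.2915
  p(0,2)=1/25: -0.0400 × log₂(0.0400) = 0.1858
  p(1,0)=4/25: -0.1600 × log₂(0.1600) = 0.4230
  p(1,1)=4/25: -0.1600 × log₂(0.1600) = 0.4230
  p(1,2)=2/25: -0.0800 × log₂(0.0800) = 0.2915
  p(2,0)=4/25: -0.1600 × log₂(0.1600) = 0.4230
  p(2,1)=4/25: -0.1600 × log₂(0.1600) = 0.4230
  p(2,2)=2/25: -0.0800 × log₂(0.0800) = 0.2915
H(X,Y) = 3.0439 bits


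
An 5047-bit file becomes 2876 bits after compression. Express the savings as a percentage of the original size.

Space savings = (1 - Compressed/Original) × 100%
= (1 - 2876/5047) × 100%
= 43.02%


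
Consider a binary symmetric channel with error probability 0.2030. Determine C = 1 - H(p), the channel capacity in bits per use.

For BSC with error probability p:
C = 1 - H(p) where H(p) is binary entropy
H(0.2030) = -0.2030 × log₂(0.2030) - 0.7970 × log₂(0.7970)
H(p) = 0.7279
C = 1 - 0.7279 = 0.2721 bits/use


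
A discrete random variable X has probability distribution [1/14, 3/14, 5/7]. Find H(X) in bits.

H(X) = -Σ p(x) log₂ p(x)
  -1/14 × log₂(1/14) = 0.2720
  -3/14 × log₂(3/14) = 0.4762
  -5/7 × log₂(5/7) = 0.3467
H(X) = 1.0949 bits


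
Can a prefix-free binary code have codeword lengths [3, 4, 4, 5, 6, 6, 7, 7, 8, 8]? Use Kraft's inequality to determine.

Kraft inequality: Σ 2^(-l_i) ≤ 1 for prefix-free code
Calculating: 2^(-3) + 2^(-4) + 2^(-4) + 2^(-5) + 2^(-6) + 2^(-6) + 2^(-7) + 2^(-7) + 2^(-8) + 2^(-8)
= 0.125 + 0.0625 + 0.0625 + 0.03125 + 0.015625 + 0.015625 + 0.0078125 + 0.0078125 + 0.00390625 + 0.00390625
= 0.3359
Since 0.3359 ≤ 1, prefix-free code exists


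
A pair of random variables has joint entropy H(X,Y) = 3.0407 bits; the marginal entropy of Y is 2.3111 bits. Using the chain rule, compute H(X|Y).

Chain rule: H(X,Y) = H(X|Y) + H(Y)
H(X|Y) = H(X,Y) - H(Y) = 3.0407 - 2.3111 = 0.7296 bits


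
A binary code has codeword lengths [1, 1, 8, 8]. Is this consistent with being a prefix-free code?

Kraft inequality: Σ 2^(-l_i) ≤ 1 for prefix-free code
Calculating: 2^(-1) + 2^(-1) + 2^(-8) + 2^(-8)
= 0.5 + 0.5 + 0.00390625 + 0.00390625
= 1.0078
Since 1.0078 > 1, prefix-free code does not exist


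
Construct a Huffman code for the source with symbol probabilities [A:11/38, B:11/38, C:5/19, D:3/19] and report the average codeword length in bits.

Huffman tree construction:
Combine smallest probabilities repeatedly
Resulting codes:
  A: 10 (length 2)
  B: 11 (length 2)
  C: 01 (length 2)
  D: 00 (length 2)
Average length = Σ p(s) × length(s) = 2.0000 bits


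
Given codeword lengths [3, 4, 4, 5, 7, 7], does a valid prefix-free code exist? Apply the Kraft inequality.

Kraft inequality: Σ 2^(-l_i) ≤ 1 for prefix-free code
Calculating: 2^(-3) + 2^(-4) + 2^(-4) + 2^(-5) + 2^(-7) + 2^(-7)
= 0.125 + 0.0625 + 0.0625 + 0.03125 + 0.0078125 + 0.0078125
= 0.2969
Since 0.2969 ≤ 1, prefix-free code exists


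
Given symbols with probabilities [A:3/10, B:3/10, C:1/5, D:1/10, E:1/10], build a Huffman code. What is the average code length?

Huffman tree construction:
Combine smallest probabilities repeatedly
Resulting codes:
  A: 10 (length 2)
  B: 11 (length 2)
  C: 00 (length 2)
  D: 010 (length 3)
  E: 011 (length 3)
Average length = Σ p(s) × length(s) = 2.2000 bits


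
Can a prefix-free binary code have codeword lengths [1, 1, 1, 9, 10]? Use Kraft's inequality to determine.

Kraft inequality: Σ 2^(-l_i) ≤ 1 for prefix-free code
Calculating: 2^(-1) + 2^(-1) + 2^(-1) + 2^(-9) + 2^(-10)
= 0.5 + 0.5 + 0.5 + 0.001953125 + 0.0009765625
= 1.5029
Since 1.5029 > 1, prefix-free code does not exist


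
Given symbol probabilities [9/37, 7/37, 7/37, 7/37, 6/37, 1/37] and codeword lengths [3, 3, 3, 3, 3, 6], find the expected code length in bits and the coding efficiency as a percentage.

Average length L = Σ p_i × l_i = 3.0811 bits
Entropy H = 2.4258 bits
Efficiency η = H/L × 100% = 78.73%


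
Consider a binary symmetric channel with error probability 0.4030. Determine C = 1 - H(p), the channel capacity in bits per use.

For BSC with error probability p:
C = 1 - H(p) where H(p) is binary entropy
H(0.4030) = -0.4030 × log₂(0.4030) - 0.5970 × log₂(0.5970)
H(p) = 0.9727
C = 1 - 0.9727 = 0.0273 bits/use


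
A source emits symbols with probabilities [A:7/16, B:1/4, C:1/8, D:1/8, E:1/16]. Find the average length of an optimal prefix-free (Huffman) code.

Huffman tree construction:
Combine smallest probabilities repeatedly
Resulting codes:
  A: 0 (length 1)
  B: 10 (length 2)
  C: 1111 (length 4)
  D: 110 (length 3)
  E: 1110 (length 4)
Average length = Σ p(s) × length(s) = 2.0625 bits


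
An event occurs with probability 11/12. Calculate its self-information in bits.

Information content I(x) = -log₂(p(x))
I = -log₂(11/12) = -log₂(0.9167)
I = 0.1255 bits


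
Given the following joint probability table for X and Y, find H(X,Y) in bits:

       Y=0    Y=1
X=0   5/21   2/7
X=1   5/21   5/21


H(X,Y) = -Σ p(x,y) log₂ p(x,y)
  p(0,0)=5/21: -0.2381 × log₂(0.2381) = 0.4929
  p(0,1)=2/7: -0.2857 × log₂(0.2857) = 0.5164
  p(1,0)=5/21: -0.2381 × log₂(0.2381) = 0.4929
  p(1,1)=5/21: -0.2381 × log₂(0.2381) = 0.4929
H(X,Y) = 1.9952 bits


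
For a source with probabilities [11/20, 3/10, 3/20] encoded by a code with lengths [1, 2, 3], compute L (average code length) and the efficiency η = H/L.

Average length L = Σ p_i × l_i = 1.6000 bits
Entropy H = 1.4060 bits
Efficiency η = H/L × 100% = 87.88%


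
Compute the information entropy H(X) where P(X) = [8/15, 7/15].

H(X) = -Σ p(x) log₂ p(x)
  -8/15 × log₂(8/15) = 0.4837
  -7/15 × log₂(7/15) = 0.5131
H(X) = 0.9968 bits


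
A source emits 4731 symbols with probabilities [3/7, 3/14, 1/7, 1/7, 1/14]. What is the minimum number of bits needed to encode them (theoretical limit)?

Entropy H = 2.0742 bits/symbol
Minimum bits = H × n = 2.0742 × 4731
= 9812.87 bits


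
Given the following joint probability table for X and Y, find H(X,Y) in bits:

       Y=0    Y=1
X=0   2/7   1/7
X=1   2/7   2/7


H(X,Y) = -Σ p(x,y) log₂ p(x,y)
  p(0,0)=2/7: -0.2857 × log₂(0.2857) = 0.5164
  p(0,1)=1/7: -0.1429 × log₂(0.1429) = 0.4011
  p(1,0)=2/7: -0.2857 × log₂(0.2857) = 0.5164
  p(1,1)=2/7: -0.2857 × log₂(0.2857) = 0.5164
H(X,Y) = 1.9502 bits


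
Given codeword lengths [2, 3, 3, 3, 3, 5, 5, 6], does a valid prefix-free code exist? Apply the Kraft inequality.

Kraft inequality: Σ 2^(-l_i) ≤ 1 for prefix-free code
Calculating: 2^(-2) + 2^(-3) + 2^(-3) + 2^(-3) + 2^(-3) + 2^(-5) + 2^(-5) + 2^(-6)
= 0.25 + 0.125 + 0.125 + 0.125 + 0.125 + 0.03125 + 0.03125 + 0.015625
= 0.8281
Since 0.8281 ≤ 1, prefix-free code exists


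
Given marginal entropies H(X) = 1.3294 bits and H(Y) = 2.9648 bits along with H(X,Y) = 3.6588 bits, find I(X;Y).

I(X;Y) = H(X) + H(Y) - H(X,Y)
I(X;Y) = 1.3294 + 2.9648 - 3.6588 = 0.6354 bits


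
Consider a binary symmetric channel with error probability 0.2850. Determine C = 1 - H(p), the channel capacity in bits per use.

For BSC with error probability p:
C = 1 - H(p) where H(p) is binary entropy
H(0.2850) = -0.2850 × log₂(0.2850) - 0.7150 × log₂(0.7150)
H(p) = 0.8622
C = 1 - 0.8622 = 0.1378 bits/use


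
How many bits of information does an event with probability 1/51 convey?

Information content I(x) = -log₂(p(x))
I = -log₂(1/51) = -log₂(0.0196)
I = 5.6724 bits


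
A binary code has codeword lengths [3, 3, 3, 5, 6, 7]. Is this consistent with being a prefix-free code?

Kraft inequality: Σ 2^(-l_i) ≤ 1 for prefix-free code
Calculating: 2^(-3) + 2^(-3) + 2^(-3) + 2^(-5) + 2^(-6) + 2^(-7)
= 0.125 + 0.125 + 0.125 + 0.03125 + 0.015625 + 0.0078125
= 0.4297
Since 0.4297 ≤ 1, prefix-free code exists


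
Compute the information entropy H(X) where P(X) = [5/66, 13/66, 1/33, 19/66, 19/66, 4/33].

H(X) = -Σ p(x) log₂ p(x)
  -5/66 × log₂(5/66) = 0.2820
  -13/66 × log₂(13/66) = 0.4617
  -1/33 × log₂(1/33) = 0.1529
  -19/66 × log₂(19/66) = 0.5172
  -19/66 × log₂(19/66) = 0.5172
  -4/33 × log₂(4/33) = 0.3690
H(X) = 2.2999 bits


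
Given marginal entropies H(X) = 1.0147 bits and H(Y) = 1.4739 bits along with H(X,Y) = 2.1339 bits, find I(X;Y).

I(X;Y) = H(X) + H(Y) - H(X,Y)
I(X;Y) = 1.0147 + 1.4739 - 2.1339 = 0.3547 bits


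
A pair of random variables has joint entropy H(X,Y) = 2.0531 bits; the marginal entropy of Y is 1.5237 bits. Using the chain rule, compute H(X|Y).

Chain rule: H(X,Y) = H(X|Y) + H(Y)
H(X|Y) = H(X,Y) - H(Y) = 2.0531 - 1.5237 = 0.5294 bits


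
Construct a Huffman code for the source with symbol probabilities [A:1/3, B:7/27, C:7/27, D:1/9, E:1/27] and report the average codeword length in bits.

Huffman tree construction:
Combine smallest probabilities repeatedly
Resulting codes:
  A: 11 (length 2)
  B: 01 (length 2)
  C: 10 (length 2)
  D: 001 (length 3)
  E: 000 (length 3)
Average length = Σ p(s) × length(s) = 2.1481 bits


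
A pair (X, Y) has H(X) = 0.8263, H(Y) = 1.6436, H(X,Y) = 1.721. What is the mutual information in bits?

I(X;Y) = H(X) + H(Y) - H(X,Y)
I(X;Y) = 0.8263 + 1.6436 - 1.721 = 0.7489 bits


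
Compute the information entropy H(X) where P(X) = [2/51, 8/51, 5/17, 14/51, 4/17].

H(X) = -Σ p(x) log₂ p(x)
  -2/51 × log₂(2/51) = 0.1832
  -8/51 × log₂(8/51) = 0.4192
  -5/17 × log₂(5/17) = 0.5193
  -14/51 × log₂(14/51) = 0.5120
  -4/17 × log₂(4/17) = 0.4912
H(X) = 2.1249 bits


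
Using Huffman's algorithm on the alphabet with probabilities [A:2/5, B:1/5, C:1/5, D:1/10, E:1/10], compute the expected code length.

Huffman tree construction:
Combine smallest probabilities repeatedly
Resulting codes:
  A: 11 (length 2)
  B: 00 (length 2)
  C: 01 (length 2)
  D: 100 (length 3)
  E: 101 (length 3)
Average length = Σ p(s) × length(s) = 2.2000 bits


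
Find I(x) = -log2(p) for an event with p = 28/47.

Information content I(x) = -log₂(p(x))
I = -log₂(28/47) = -log₂(0.5957)
I = 0.7472 bits


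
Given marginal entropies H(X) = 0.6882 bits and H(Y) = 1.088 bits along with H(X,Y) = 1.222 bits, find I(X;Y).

I(X;Y) = H(X) + H(Y) - H(X,Y)
I(X;Y) = 0.6882 + 1.088 - 1.222 = 0.5542 bits


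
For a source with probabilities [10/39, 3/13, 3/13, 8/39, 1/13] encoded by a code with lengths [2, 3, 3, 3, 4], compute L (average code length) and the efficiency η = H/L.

Average length L = Σ p_i × l_i = 2.8205 bits
Entropy H = 2.2333 bits
Efficiency η = H/L × 100% = 79.18%


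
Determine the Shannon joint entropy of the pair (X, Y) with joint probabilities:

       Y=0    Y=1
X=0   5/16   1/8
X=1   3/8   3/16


H(X,Y) = -Σ p(x,y) log₂ p(x,y)
  p(0,0)=5/16: -0.3125 × log₂(0.3125) = 0.5244
  p(0,1)=1/8: -0.1250 × log₂(0.1250) = 0.3750
  p(1,0)=3/8: -0.3750 × log₂(0.3750) = 0.5306
  p(1,1)=3/16: -0.1875 × log₂(0.1875) = 0.4528
H(X,Y) = 1.8829 bits


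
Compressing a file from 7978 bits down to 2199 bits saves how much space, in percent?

Space savings = (1 - Compressed/Original) × 100%
= (1 - 2199/7978) × 100%
= 72.44%


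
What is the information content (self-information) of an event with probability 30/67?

Information content I(x) = -log₂(p(x))
I = -log₂(30/67) = -log₂(0.4478)
I = 1.1592 bits


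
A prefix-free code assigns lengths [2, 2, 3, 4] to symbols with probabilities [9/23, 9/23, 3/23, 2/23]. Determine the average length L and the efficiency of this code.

Average length L = Σ p_i × l_i = 2.3043 bits
Entropy H = 1.7491 bits
Efficiency η = H/L × 100% = 75.90%


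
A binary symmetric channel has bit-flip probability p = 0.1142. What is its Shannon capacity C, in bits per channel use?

For BSC with error probability p:
C = 1 - H(p) where H(p) is binary entropy
H(0.1142) = -0.1142 × log₂(0.1142) - 0.8858 × log₂(0.8858)
H(p) = 0.5125
C = 1 - 0.5125 = 0.4875 bits/use


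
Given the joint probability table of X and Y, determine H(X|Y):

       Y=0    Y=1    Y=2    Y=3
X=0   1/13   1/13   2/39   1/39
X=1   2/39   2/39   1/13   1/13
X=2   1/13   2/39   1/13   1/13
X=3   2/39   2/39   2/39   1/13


H(X|Y) = Σ_y p(y) H(X|Y=y)
  p(Y=0) = 10/39, H(X|Y=0) = 1.9710
  p(Y=1) = 3/13, H(X|Y=1) = 1.9749
  p(Y=2) = 10/39, H(X|Y=2) = 1.9710
  p(Y=3) = 10/39, H(X|Y=3) = 1.8955
H(X|Y) = 0.2564×1.9710 + 0.2308×1.9749 + 0.2564×1.9710 + 0.2564×1.8955 = 1.9525 bits


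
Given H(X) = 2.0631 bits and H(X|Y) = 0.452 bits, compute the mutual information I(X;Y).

I(X;Y) = H(X) - H(X|Y)
I(X;Y) = 2.0631 - 0.452 = 1.6111 bits


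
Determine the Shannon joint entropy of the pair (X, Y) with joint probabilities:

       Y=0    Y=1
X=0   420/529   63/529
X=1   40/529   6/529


H(X,Y) = -Σ p(x,y) log₂ p(x,y)
  p(0,0)=420/529: -0.7940 × log₂(0.7940) = 0.2643
  p(0,1)=63/529: -0.1191 × log₂(0.1191) = 0.3656
  p(1,0)=40/529: -0.0756 × log₂(0.0756) = 0.2817
  p(1,1)=6/529: -0.0113 × log₂(0.0113) = 0.0733
H(X,Y) = 0.9849 bits


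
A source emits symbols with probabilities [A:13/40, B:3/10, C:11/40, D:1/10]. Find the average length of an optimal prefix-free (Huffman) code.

Huffman tree construction:
Combine smallest probabilities repeatedly
Resulting codes:
  A: 11 (length 2)
  B: 10 (length 2)
  C: 01 (length 2)
  D: 00 (length 2)
Average length = Σ p(s) × length(s) = 2.0000 bits


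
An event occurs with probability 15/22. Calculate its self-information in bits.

Information content I(x) = -log₂(p(x))
I = -log₂(15/22) = -log₂(0.6818)
I = 0.5525 bits


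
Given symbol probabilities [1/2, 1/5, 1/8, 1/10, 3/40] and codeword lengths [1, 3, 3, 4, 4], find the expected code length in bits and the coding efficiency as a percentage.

Average length L = Σ p_i × l_i = 2.1750 bits
Entropy H = 1.9519 bits
Efficiency η = H/L × 100% = 89.74%


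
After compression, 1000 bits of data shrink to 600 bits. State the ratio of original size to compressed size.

Compression ratio = Original / Compressed
= 1000 / 600 = 1.67:1


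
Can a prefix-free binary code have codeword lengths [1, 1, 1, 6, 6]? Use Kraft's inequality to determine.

Kraft inequality: Σ 2^(-l_i) ≤ 1 for prefix-free code
Calculating: 2^(-1) + 2^(-1) + 2^(-1) + 2^(-6) + 2^(-6)
= 0.5 + 0.5 + 0.5 + 0.015625 + 0.015625
= 1.5312
Since 1.5312 > 1, prefix-free code does not exist


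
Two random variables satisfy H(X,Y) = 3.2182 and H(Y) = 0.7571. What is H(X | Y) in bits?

Chain rule: H(X,Y) = H(X|Y) + H(Y)
H(X|Y) = H(X,Y) - H(Y) = 3.2182 - 0.7571 = 2.4611 bits


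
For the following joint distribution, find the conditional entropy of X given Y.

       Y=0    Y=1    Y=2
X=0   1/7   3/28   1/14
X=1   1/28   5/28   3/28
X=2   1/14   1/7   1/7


H(X|Y) = Σ_y p(y) H(X|Y=y)
  p(Y=0) = 1/4, H(X|Y=0) = 1.3788
  p(Y=1) = 3/7, H(X|Y=1) = 1.5546
  p(Y=2) = 9/28, H(X|Y=2) = 1.5305
H(X|Y) = 0.2500×1.3788 + 0.4286×1.5546 + 0.3214×1.5305 = 1.5029 bits


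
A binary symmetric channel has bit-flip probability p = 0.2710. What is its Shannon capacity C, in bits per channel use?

For BSC with error probability p:
C = 1 - H(p) where H(p) is binary entropy
H(0.2710) = -0.2710 × log₂(0.2710) - 0.7290 × log₂(0.7290)
H(p) = 0.8429
C = 1 - 0.8429 = 0.1571 bits/use


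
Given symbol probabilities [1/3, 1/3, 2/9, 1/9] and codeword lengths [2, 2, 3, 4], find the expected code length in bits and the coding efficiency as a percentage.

Average length L = Σ p_i × l_i = 2.4444 bits
Entropy H = 1.8911 bits
Efficiency η = H/L × 100% = 77.36%


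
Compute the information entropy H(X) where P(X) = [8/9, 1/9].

H(X) = -Σ p(x) log₂ p(x)
  -8/9 × log₂(8/9) = 0.1510
  -1/9 × log₂(1/9) = 0.3522
H(X) = 0.5033 bits


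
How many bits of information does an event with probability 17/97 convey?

Information content I(x) = -log₂(p(x))
I = -log₂(17/97) = -log₂(0.1753)
I = 2.5125 bits


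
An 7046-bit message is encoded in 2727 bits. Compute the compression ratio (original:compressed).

Compression ratio = Original / Compressed
= 7046 / 2727 = 2.58:1


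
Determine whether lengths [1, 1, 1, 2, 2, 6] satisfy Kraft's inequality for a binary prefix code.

Kraft inequality: Σ 2^(-l_i) ≤ 1 for prefix-free code
Calculating: 2^(-1) + 2^(-1) + 2^(-1) + 2^(-2) + 2^(-2) + 2^(-6)
= 0.5 + 0.5 + 0.5 + 0.25 + 0.25 + 0.015625
= 2.0156
Since 2.0156 > 1, prefix-free code does not exist


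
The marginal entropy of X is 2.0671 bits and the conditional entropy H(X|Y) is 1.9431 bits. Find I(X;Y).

I(X;Y) = H(X) - H(X|Y)
I(X;Y) = 2.0671 - 1.9431 = 0.124 bits


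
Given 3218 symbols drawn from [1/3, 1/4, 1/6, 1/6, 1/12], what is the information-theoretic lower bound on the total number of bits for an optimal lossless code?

Entropy H = 2.1887 bits/symbol
Minimum bits = H × n = 2.1887 × 3218
= 7043.31 bits


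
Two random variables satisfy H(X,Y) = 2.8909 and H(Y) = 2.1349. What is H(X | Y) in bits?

Chain rule: H(X,Y) = H(X|Y) + H(Y)
H(X|Y) = H(X,Y) - H(Y) = 2.8909 - 2.1349 = 0.756 bits


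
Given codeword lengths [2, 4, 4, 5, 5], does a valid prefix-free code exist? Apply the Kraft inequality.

Kraft inequality: Σ 2^(-l_i) ≤ 1 for prefix-free code
Calculating: 2^(-2) + 2^(-4) + 2^(-4) + 2^(-5) + 2^(-5)
= 0.25 + 0.0625 + 0.0625 + 0.03125 + 0.03125
= 0.4375
Since 0.4375 ≤ 1, prefix-free code exists


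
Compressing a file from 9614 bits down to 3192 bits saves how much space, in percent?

Space savings = (1 - Compressed/Original) × 100%
= (1 - 3192/9614) × 100%
= 66.80%
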